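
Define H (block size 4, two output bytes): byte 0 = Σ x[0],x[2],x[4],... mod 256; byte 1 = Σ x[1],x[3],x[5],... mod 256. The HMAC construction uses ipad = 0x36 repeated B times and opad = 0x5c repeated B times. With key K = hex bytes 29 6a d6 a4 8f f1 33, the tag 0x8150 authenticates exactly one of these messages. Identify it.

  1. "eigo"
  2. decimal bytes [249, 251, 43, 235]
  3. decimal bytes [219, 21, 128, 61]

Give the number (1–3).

3

Key hex bytes 29 6a d6 a4 8f f1 33 is 7 bytes > B = 4, so hash it first: H(key) = c1 ff, then zero-pad to 4 bytes: K' = c1 ff 00 00.
K' ⊕ ipad = f7 c9 36 36; K' ⊕ opad = 9d a3 5c 5c.
m1: inner = H(f7 c9 36 36 65 69 67 6f) = f9 d7; tag = H(9d a3 5c 5c f9 d7) = f2d6
m2: inner = H(f7 c9 36 36 f9 fb 2b eb) = 51 e5; tag = H(9d a3 5c 5c 51 e5) = 4ae4
m3: inner = H(f7 c9 36 36 db 15 80 3d) = 88 51; tag = H(9d a3 5c 5c 88 51) = 8150 ← matches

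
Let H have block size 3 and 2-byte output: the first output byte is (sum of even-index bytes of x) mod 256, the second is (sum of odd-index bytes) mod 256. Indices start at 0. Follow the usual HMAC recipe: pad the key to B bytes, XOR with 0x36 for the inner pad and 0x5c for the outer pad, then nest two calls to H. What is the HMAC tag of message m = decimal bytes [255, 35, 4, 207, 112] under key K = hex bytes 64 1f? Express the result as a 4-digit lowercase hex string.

30bd

Key hex bytes 64 1f is 2 bytes ≤ B = 3; zero-pad to 3 bytes: K' = 64 1f 00.
K' ⊕ ipad = 52 29 36.  K' ⊕ opad = 38 43 5c.
Inner input = (K'⊕ipad) ∥ m = 52 29 36 ∥ ff 23 04 cf 70.
Inner hash: even-index sum = 378 mod 256 = 122; odd-index sum = 412 mod 256 = 156 → 7a 9c.
Outer input = (K'⊕opad) ∥ inner = 38 43 5c ∥ 7a 9c.
Outer hash (tag): even-index sum = 304 mod 256 = 48; odd-index sum = 189 mod 256 = 189 → 30 bd.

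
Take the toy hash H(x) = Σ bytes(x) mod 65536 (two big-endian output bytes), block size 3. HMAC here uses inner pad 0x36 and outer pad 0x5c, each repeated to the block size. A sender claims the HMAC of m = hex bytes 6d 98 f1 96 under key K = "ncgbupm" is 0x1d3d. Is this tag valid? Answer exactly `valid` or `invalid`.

Key "ncgbupm" = 6e 63 67 62 75 70 6d is 7 bytes > B = 3, so hash it first: H(key) = 02 ec, then zero-pad to 3 bytes: K' = 02 ec 00.
K' ⊕ ipad = 34 da 36; K' ⊕ opad = 5e b0 5c.
Inner hash: sum = 52+218+54+109+152+241+150 = 976 → 03 d0.
Outer hash (recomputed tag): sum = 94+176+92+3+208 = 573 → 02 3d.
Recomputed tag = 023d; claimed = 1d3d → mismatch.

invalid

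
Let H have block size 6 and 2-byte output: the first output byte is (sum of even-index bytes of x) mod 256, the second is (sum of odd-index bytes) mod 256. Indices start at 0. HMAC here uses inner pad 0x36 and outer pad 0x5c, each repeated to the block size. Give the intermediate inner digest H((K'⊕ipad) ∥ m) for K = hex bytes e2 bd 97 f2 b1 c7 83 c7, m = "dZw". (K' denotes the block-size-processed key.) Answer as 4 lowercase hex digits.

Key hex bytes e2 bd 97 f2 b1 c7 83 c7 is 8 bytes > B = 6, so hash it first: H(key) = ad 3d, then zero-pad to 6 bytes: K' = ad 3d 00 00 00 00.
K' ⊕ ipad = 9b 0b 36 36 36 36.
Inner input = 9b 0b 36 36 36 36 ∥ 64 5a 77.
Inner hash: even-index sum = 482 mod 256 = 226; odd-index sum = 209 mod 256 = 209 → e2 d1.

e2d1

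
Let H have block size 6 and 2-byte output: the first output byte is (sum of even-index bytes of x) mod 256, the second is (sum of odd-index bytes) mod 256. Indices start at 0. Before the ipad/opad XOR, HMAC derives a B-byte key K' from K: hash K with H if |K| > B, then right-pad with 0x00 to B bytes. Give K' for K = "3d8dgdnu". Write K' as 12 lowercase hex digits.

|K| = 8 > B = 6, so first hash the key.
H(K): even-index sum = 320 mod 256 = 64; odd-index sum = 417 mod 256 = 161 → 40 a1.
Zero-pad H(K) = 40 a1 to 6 bytes: K' = 40 a1 00 00 00 00.

40a100000000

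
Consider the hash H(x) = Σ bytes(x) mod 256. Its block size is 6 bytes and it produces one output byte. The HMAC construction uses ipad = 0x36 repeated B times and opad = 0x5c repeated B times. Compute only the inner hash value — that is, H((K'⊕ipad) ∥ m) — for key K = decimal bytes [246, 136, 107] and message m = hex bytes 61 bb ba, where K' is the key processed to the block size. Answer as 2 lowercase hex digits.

Key decimal bytes [246, 136, 107] = f6 88 6b is 3 bytes ≤ B = 6; zero-pad to 6 bytes: K' = f6 88 6b 00 00 00.
K' ⊕ ipad = c0 be 5d 36 36 36.
Inner input = c0 be 5d 36 36 36 ∥ 61 bb ba.
Inner hash: sum = 192+190+93+54+54+54+97+187+186 = 1107; mod 256 = 83 → 53.

53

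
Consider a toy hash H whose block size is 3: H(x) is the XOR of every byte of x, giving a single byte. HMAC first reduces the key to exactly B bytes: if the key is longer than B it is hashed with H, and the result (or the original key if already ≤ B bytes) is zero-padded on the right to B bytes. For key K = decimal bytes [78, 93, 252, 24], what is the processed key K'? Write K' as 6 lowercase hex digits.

|K| = 4 > B = 3, so first hash the key.
H(K): XOR 4e⊕5d⊕fc⊕18 = f7.
Zero-pad H(K) = f7 to 3 bytes: K' = f7 00 00.

f70000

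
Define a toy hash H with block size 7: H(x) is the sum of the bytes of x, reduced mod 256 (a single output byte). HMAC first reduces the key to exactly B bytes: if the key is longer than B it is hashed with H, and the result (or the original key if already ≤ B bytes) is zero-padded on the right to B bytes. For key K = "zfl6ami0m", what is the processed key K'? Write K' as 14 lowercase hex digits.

56000000000000

|K| = 9 > B = 7, so first hash the key.
H(K): sum = 122+102+108+54+97+109+105+48+109 = 854; mod 256 = 86 → 56.
Zero-pad H(K) = 56 to 7 bytes: K' = 56 00 00 00 00 00 00.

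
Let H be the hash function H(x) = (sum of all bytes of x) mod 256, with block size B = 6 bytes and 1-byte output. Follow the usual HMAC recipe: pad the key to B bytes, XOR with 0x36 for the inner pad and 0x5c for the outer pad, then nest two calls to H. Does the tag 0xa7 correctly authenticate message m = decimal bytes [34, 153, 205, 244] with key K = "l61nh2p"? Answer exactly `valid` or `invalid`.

Key "l61nh2p" = 6c 36 31 6e 68 32 70 is 7 bytes > B = 6, so hash it first: H(key) = 4b, then zero-pad to 6 bytes: K' = 4b 00 00 00 00 00.
K' ⊕ ipad = 7d 36 36 36 36 36; K' ⊕ opad = 17 5c 5c 5c 5c 5c.
Inner hash: sum = 125+54+54+54+54+54+34+153+205+244 = 1031; mod 256 = 7 → 07.
Outer hash (recomputed tag): sum = 23+92+92+92+92+92+7 = 490; mod 256 = 234 → ea.
Recomputed tag = ea; claimed = a7 → mismatch.

invalid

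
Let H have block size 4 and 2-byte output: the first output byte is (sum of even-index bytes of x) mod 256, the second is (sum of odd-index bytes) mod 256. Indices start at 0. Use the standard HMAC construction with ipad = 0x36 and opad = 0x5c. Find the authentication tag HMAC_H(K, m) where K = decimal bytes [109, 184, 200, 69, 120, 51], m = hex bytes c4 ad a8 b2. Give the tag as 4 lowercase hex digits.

Key decimal bytes [109, 184, 200, 69, 120, 51] = 6d b8 c8 45 78 33 is 6 bytes > B = 4, so hash it first: H(key) = ad 30, then zero-pad to 4 bytes: K' = ad 30 00 00.
K' ⊕ ipad = 9b 06 36 36.  K' ⊕ opad = f1 6c 5c 5c.
Inner input = (K'⊕ipad) ∥ m = 9b 06 36 36 ∥ c4 ad a8 b2.
Inner hash: even-index sum = 573 mod 256 = 61; odd-index sum = 411 mod 256 = 155 → 3d 9b.
Outer input = (K'⊕opad) ∥ inner = f1 6c 5c 5c ∥ 3d 9b.
Outer hash (tag): even-index sum = 394 mod 256 = 138; odd-index sum = 355 mod 256 = 99 → 8a 63.

8a63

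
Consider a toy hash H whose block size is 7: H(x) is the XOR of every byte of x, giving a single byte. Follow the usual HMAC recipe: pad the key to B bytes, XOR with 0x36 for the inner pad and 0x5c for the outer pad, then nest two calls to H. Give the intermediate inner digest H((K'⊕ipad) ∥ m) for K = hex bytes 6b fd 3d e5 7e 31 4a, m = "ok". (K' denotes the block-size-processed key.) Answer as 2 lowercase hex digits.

Key hex bytes 6b fd 3d e5 7e 31 4a is exactly B = 7 bytes: K' = 6b fd 3d e5 7e 31 4a.
K' ⊕ ipad = 5d cb 0b d3 48 07 7c.
Inner input = 5d cb 0b d3 48 07 7c ∥ 6f 6b.
Inner hash: XOR 5d⊕cb⊕0b⊕d3⊕48⊕07⊕7c⊕6f⊕6b = 79.

79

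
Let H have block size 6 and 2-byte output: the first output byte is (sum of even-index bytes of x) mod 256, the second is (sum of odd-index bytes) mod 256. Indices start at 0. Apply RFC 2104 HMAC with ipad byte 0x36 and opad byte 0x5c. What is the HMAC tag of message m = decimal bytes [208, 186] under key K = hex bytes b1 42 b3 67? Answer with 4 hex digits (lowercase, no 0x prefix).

4a6a

Key hex bytes b1 42 b3 67 is 4 bytes ≤ B = 6; zero-pad to 6 bytes: K' = b1 42 b3 67 00 00.
K' ⊕ ipad = 87 74 85 51 36 36.  K' ⊕ opad = ed 1e ef 3b 5c 5c.
Inner input = (K'⊕ipad) ∥ m = 87 74 85 51 36 36 ∥ d0 ba.
Inner hash: even-index sum = 530 mod 256 = 18; odd-index sum = 437 mod 256 = 181 → 12 b5.
Outer input = (K'⊕opad) ∥ inner = ed 1e ef 3b 5c 5c ∥ 12 b5.
Outer hash (tag): even-index sum = 586 mod 256 = 74; odd-index sum = 362 mod 256 = 106 → 4a 6a.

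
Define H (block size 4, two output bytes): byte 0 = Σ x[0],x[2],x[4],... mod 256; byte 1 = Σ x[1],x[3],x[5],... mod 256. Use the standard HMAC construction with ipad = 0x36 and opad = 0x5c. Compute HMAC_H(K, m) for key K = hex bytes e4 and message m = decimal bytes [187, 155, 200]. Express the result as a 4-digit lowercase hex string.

Key hex bytes e4 is 1 byte ≤ B = 4; zero-pad to 4 bytes: K' = e4 00 00 00.
K' ⊕ ipad = d2 36 36 36.  K' ⊕ opad = b8 5c 5c 5c.
Inner input = (K'⊕ipad) ∥ m = d2 36 36 36 ∥ bb 9b c8.
Inner hash: even-index sum = 651 mod 256 = 139; odd-index sum = 263 mod 256 = 7 → 8b 07.
Outer input = (K'⊕opad) ∥ inner = b8 5c 5c 5c ∥ 8b 07.
Outer hash (tag): even-index sum = 415 mod 256 = 159; odd-index sum = 191 mod 256 = 191 → 9f bf.

9fbf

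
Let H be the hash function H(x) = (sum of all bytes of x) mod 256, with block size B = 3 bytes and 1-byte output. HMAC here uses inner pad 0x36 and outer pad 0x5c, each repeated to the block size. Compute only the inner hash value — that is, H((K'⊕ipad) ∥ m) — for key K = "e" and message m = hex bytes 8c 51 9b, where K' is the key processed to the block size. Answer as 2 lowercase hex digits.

Key "e" = 65 is 1 byte ≤ B = 3; zero-pad to 3 bytes: K' = 65 00 00.
K' ⊕ ipad = 53 36 36.
Inner input = 53 36 36 ∥ 8c 51 9b.
Inner hash: sum = 83+54+54+140+81+155 = 567; mod 256 = 55 → 37.

37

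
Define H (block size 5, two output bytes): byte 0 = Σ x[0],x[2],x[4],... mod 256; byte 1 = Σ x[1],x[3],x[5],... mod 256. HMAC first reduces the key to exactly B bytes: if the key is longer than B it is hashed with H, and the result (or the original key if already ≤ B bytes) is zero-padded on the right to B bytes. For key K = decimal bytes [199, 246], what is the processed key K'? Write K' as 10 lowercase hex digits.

c7f6000000

Key decimal bytes [199, 246] = c7 f6 is 2 bytes ≤ B = 5; zero-pad to 5 bytes: K' = c7 f6 00 00 00.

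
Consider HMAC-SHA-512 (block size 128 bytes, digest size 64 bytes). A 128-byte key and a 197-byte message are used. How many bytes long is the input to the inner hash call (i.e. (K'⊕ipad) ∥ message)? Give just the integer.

Key is 128 ≤ 128 bytes, zero-padded: |K'| = 128.
Inner input = (K'⊕ipad) ∥ m → 128 + 197 = 325 bytes.

325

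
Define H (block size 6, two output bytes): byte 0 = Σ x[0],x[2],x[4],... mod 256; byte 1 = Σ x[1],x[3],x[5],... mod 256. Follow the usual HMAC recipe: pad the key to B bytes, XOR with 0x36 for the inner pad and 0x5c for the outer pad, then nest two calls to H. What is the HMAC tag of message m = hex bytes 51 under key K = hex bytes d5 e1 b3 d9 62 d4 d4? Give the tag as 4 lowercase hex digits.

Key hex bytes d5 e1 b3 d9 62 d4 d4 is 7 bytes > B = 6, so hash it first: H(key) = be 8e, then zero-pad to 6 bytes: K' = be 8e 00 00 00 00.
K' ⊕ ipad = 88 b8 36 36 36 36.  K' ⊕ opad = e2 d2 5c 5c 5c 5c.
Inner input = (K'⊕ipad) ∥ m = 88 b8 36 36 36 36 ∥ 51.
Inner hash: even-index sum = 325 mod 256 = 69; odd-index sum = 292 mod 256 = 36 → 45 24.
Outer input = (K'⊕opad) ∥ inner = e2 d2 5c 5c 5c 5c ∥ 45 24.
Outer hash (tag): even-index sum = 479 mod 256 = 223; odd-index sum = 430 mod 256 = 174 → df ae.

dfae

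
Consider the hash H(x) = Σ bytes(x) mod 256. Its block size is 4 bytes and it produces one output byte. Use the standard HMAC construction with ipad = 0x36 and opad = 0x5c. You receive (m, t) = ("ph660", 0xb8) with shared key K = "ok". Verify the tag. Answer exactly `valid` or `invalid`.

valid

Key "ok" = 6f 6b is 2 bytes ≤ B = 4; zero-pad to 4 bytes: K' = 6f 6b 00 00.
K' ⊕ ipad = 59 5d 36 36; K' ⊕ opad = 33 37 5c 5c.
Inner hash: sum = 89+93+54+54+112+104+54+54+48 = 662; mod 256 = 150 → 96.
Outer hash (recomputed tag): sum = 51+55+92+92+150 = 440; mod 256 = 184 → b8.
Recomputed tag = b8; claimed = b8 → match.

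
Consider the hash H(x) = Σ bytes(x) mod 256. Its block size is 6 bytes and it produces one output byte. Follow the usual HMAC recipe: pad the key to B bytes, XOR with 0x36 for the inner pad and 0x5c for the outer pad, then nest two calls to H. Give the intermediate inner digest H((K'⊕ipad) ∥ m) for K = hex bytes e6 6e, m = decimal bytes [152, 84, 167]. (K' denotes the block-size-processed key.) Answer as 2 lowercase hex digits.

93

Key hex bytes e6 6e is 2 bytes ≤ B = 6; zero-pad to 6 bytes: K' = e6 6e 00 00 00 00.
K' ⊕ ipad = d0 58 36 36 36 36.
Inner input = d0 58 36 36 36 36 ∥ 98 54 a7.
Inner hash: sum = 208+88+54+54+54+54+152+84+167 = 915; mod 256 = 147 → 93.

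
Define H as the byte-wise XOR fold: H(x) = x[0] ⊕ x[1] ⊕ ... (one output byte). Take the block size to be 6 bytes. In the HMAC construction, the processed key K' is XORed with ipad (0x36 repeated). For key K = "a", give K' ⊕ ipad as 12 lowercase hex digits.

Key "a" = 61 is 1 byte ≤ B = 6; zero-pad to 6 bytes: K' = 61 00 00 00 00 00.
XOR each byte with 0x36: 61⊕36=57, 00⊕36=36, 00⊕36=36, 00⊕36=36, 00⊕36=36, 00⊕36=36.

573636363636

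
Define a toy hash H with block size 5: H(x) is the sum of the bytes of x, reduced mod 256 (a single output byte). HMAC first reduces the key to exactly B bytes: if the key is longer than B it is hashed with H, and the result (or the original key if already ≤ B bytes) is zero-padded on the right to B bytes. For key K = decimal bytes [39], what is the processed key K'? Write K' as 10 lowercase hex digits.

Key decimal bytes [39] = 27 is 1 byte ≤ B = 5; zero-pad to 5 bytes: K' = 27 00 00 00 00.

2700000000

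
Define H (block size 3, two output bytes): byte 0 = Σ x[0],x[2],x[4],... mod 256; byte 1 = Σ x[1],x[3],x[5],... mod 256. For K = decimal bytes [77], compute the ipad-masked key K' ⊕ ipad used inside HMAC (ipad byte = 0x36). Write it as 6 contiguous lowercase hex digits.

7b3636

Key decimal bytes [77] = 4d is 1 byte ≤ B = 3; zero-pad to 3 bytes: K' = 4d 00 00.
XOR each byte with 0x36: 4d⊕36=7b, 00⊕36=36, 00⊕36=36.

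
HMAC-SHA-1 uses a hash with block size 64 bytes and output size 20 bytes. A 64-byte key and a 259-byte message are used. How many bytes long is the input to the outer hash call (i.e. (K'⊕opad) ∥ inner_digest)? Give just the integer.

Key is 64 ≤ 64 bytes, zero-padded: |K'| = 64.
Outer input = (K'⊕opad) ∥ H(inner) → 64 + 20 = 84 bytes.

84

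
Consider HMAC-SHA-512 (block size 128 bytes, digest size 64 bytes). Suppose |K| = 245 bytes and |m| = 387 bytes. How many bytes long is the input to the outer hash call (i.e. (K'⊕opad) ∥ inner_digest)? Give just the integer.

192

Key is 245 > 128 bytes, so it is hashed to 64 bytes then zero-padded to 128: |K'| = 128.
Outer input = (K'⊕opad) ∥ H(inner) → 128 + 64 = 192 bytes.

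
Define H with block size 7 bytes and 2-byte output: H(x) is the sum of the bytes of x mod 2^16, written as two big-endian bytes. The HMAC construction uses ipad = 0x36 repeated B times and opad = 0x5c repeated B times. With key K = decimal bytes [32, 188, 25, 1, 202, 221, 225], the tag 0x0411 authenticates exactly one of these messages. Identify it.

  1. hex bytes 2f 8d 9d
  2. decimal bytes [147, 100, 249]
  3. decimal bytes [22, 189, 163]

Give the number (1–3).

3

Key decimal bytes [32, 188, 25, 1, 202, 221, 225] = 20 bc 19 01 ca dd e1 is exactly B = 7 bytes: K' = 20 bc 19 01 ca dd e1.
K' ⊕ ipad = 16 8a 2f 37 fc eb d7; K' ⊕ opad = 7c e0 45 5d 96 81 bd.
m1: inner = H(16 8a 2f 37 fc eb d7 2f 8d 9d) = 05 1d; tag = H(7c e0 45 5d 96 81 bd 05 1d) = 03f4
m2: inner = H(16 8a 2f 37 fc eb d7 93 64 f9) = 05 b4; tag = H(7c e0 45 5d 96 81 bd 05 b4) = 048b
m3: inner = H(16 8a 2f 37 fc eb d7 16 bd a3) = 05 3a; tag = H(7c e0 45 5d 96 81 bd 05 3a) = 0411 ← matches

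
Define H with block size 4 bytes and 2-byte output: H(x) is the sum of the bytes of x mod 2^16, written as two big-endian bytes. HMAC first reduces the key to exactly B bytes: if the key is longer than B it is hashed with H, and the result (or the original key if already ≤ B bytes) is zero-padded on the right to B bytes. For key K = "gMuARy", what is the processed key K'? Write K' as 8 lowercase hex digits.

|K| = 6 > B = 4, so first hash the key.
H(K): sum = 103+77+117+65+82+121 = 565 → 02 35.
Zero-pad H(K) = 02 35 to 4 bytes: K' = 02 35 00 00.

02350000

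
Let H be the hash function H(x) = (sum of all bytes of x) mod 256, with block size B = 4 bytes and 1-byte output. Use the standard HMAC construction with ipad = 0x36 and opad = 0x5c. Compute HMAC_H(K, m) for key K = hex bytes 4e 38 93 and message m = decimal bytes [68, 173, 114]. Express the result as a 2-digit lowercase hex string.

65

Key hex bytes 4e 38 93 is 3 bytes ≤ B = 4; zero-pad to 4 bytes: K' = 4e 38 93 00.
K' ⊕ ipad = 78 0e a5 36.  K' ⊕ opad = 12 64 cf 5c.
Inner input = (K'⊕ipad) ∥ m = 78 0e a5 36 ∥ 44 ad 72.
Inner hash: sum = 120+14+165+54+68+173+114 = 708; mod 256 = 196 → c4.
Outer input = (K'⊕opad) ∥ inner = 12 64 cf 5c ∥ c4.
Outer hash (tag): sum = 18+100+207+92+196 = 613; mod 256 = 101 → 65.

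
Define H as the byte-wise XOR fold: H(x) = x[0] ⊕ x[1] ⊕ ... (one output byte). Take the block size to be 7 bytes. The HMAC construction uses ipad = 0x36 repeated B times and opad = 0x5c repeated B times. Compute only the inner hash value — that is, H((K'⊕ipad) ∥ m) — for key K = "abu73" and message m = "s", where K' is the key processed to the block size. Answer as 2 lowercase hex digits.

37

Key "abu73" = 61 62 75 37 33 is 5 bytes ≤ B = 7; zero-pad to 7 bytes: K' = 61 62 75 37 33 00 00.
K' ⊕ ipad = 57 54 43 01 05 36 36.
Inner input = 57 54 43 01 05 36 36 ∥ 73.
Inner hash: XOR 57⊕54⊕43⊕01⊕05⊕36⊕36⊕73 = 37.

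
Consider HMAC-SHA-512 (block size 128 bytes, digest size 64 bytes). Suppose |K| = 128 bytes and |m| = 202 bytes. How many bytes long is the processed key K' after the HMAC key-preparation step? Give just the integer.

Key is 128 ≤ 128 bytes, zero-padded: |K'| = 128.

128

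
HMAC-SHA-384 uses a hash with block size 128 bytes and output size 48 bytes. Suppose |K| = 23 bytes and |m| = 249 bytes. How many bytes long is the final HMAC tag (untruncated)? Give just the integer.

The tag is one SHA-384 digest: 48 bytes.

48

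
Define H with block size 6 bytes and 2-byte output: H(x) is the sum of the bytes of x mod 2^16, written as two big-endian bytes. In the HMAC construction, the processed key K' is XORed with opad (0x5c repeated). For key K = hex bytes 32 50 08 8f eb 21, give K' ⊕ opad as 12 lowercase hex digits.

Key hex bytes 32 50 08 8f eb 21 is exactly B = 6 bytes: K' = 32 50 08 8f eb 21.
XOR each byte with 0x5c: 32⊕5c=6e, 50⊕5c=0c, 08⊕5c=54, 8f⊕5c=d3, eb⊕5c=b7, 21⊕5c=7d.

6e0c54d3b77d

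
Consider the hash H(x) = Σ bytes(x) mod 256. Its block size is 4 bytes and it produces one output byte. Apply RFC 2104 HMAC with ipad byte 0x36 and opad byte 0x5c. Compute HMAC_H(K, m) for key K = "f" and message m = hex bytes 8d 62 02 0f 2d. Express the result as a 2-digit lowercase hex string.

Key "f" = 66 is 1 byte ≤ B = 4; zero-pad to 4 bytes: K' = 66 00 00 00.
K' ⊕ ipad = 50 36 36 36.  K' ⊕ opad = 3a 5c 5c 5c.
Inner input = (K'⊕ipad) ∥ m = 50 36 36 36 ∥ 8d 62 02 0f 2d.
Inner hash: sum = 80+54+54+54+141+98+2+15+45 = 543; mod 256 = 31 → 1f.
Outer input = (K'⊕opad) ∥ inner = 3a 5c 5c 5c ∥ 1f.
Outer hash (tag): sum = 58+92+92+92+31 = 365; mod 256 = 109 → 6d.

6d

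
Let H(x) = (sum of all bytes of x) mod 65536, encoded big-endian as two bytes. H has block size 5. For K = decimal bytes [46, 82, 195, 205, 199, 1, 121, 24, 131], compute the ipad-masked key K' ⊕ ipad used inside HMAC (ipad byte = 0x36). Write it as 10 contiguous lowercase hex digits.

35da363636

Key decimal bytes [46, 82, 195, 205, 199, 1, 121, 24, 131] = 2e 52 c3 cd c7 01 79 18 83 is 9 bytes > B = 5, so hash it first: H(key) = 03 ec, then zero-pad to 5 bytes: K' = 03 ec 00 00 00.
XOR each byte with 0x36: 03⊕36=35, ec⊕36=da, 00⊕36=36, 00⊕36=36, 00⊕36=36.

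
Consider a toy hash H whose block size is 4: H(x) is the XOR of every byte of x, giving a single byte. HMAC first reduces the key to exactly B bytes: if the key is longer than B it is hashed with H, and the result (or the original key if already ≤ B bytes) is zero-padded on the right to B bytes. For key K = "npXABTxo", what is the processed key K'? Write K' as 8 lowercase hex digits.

|K| = 8 > B = 4, so first hash the key.
H(K): XOR 6e⊕70⊕58⊕41⊕42⊕54⊕78⊕6f = 06.
Zero-pad H(K) = 06 to 4 bytes: K' = 06 00 00 00.

06000000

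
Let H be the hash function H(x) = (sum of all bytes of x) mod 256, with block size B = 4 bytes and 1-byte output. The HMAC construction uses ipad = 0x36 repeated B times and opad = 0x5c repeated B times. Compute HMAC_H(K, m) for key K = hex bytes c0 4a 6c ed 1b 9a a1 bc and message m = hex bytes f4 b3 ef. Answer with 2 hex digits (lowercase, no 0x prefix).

b8

Key hex bytes c0 4a 6c ed 1b 9a a1 bc is 8 bytes > B = 4, so hash it first: H(key) = 75, then zero-pad to 4 bytes: K' = 75 00 00 00.
K' ⊕ ipad = 43 36 36 36.  K' ⊕ opad = 29 5c 5c 5c.
Inner input = (K'⊕ipad) ∥ m = 43 36 36 36 ∥ f4 b3 ef.
Inner hash: sum = 67+54+54+54+244+179+239 = 891; mod 256 = 123 → 7b.
Outer input = (K'⊕opad) ∥ inner = 29 5c 5c 5c ∥ 7b.
Outer hash (tag): sum = 41+92+92+92+123 = 440; mod 256 = 184 → b8.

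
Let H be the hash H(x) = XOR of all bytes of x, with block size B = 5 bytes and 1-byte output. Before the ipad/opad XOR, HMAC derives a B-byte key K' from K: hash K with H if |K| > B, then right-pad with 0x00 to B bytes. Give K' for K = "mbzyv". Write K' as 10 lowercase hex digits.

Key "mbzyv" = 6d 62 7a 79 76 is exactly B = 5 bytes: K' = 6d 62 7a 79 76.

6d627a7976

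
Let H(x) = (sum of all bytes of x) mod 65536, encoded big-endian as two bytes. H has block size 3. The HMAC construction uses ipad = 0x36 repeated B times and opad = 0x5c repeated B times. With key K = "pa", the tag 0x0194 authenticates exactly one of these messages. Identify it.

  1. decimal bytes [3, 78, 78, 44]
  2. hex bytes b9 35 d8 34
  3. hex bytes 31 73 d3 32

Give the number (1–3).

2

Key "pa" = 70 61 is 2 bytes ≤ B = 3; zero-pad to 3 bytes: K' = 70 61 00.
K' ⊕ ipad = 46 57 36; K' ⊕ opad = 2c 3d 5c.
m1: inner = H(46 57 36 03 4e 4e 2c) = 01 9e; tag = H(2c 3d 5c 01 9e) = 0164
m2: inner = H(46 57 36 b9 35 d8 34) = 02 cd; tag = H(2c 3d 5c 02 cd) = 0194 ← matches
m3: inner = H(46 57 36 31 73 d3 32) = 02 7c; tag = H(2c 3d 5c 02 7c) = 0143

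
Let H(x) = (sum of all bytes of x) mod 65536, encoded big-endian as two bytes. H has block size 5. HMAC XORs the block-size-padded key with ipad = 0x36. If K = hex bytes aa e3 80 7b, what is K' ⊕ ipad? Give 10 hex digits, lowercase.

9cd5b64d36

Key hex bytes aa e3 80 7b is 4 bytes ≤ B = 5; zero-pad to 5 bytes: K' = aa e3 80 7b 00.
XOR each byte with 0x36: aa⊕36=9c, e3⊕36=d5, 80⊕36=b6, 7b⊕36=4d, 00⊕36=36.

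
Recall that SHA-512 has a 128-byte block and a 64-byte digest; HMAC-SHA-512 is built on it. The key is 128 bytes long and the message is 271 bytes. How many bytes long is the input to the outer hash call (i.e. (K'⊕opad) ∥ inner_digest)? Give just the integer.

192

Key is 128 ≤ 128 bytes, zero-padded: |K'| = 128.
Outer input = (K'⊕opad) ∥ H(inner) → 128 + 64 = 192 bytes.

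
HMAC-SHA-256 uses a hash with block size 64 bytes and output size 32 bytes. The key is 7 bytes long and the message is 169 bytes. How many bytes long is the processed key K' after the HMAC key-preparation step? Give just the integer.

64

Key is 7 ≤ 64 bytes, zero-padded: |K'| = 64.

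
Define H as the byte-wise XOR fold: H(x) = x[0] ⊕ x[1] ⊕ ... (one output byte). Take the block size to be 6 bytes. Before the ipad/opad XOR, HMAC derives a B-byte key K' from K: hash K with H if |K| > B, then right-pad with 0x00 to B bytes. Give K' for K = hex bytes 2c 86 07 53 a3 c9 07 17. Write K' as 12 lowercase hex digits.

840000000000

|K| = 8 > B = 6, so first hash the key.
H(K): XOR 2c⊕86⊕07⊕53⊕a3⊕c9⊕07⊕17 = 84.
Zero-pad H(K) = 84 to 6 bytes: K' = 84 00 00 00 00 00.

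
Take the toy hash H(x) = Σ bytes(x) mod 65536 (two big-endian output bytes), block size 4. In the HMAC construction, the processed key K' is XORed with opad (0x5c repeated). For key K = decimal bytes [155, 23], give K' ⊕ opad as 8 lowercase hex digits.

Key decimal bytes [155, 23] = 9b 17 is 2 bytes ≤ B = 4; zero-pad to 4 bytes: K' = 9b 17 00 00.
XOR each byte with 0x5c: 9b⊕5c=c7, 17⊕5c=4b, 00⊕5c=5c, 00⊕5c=5c.

c74b5c5c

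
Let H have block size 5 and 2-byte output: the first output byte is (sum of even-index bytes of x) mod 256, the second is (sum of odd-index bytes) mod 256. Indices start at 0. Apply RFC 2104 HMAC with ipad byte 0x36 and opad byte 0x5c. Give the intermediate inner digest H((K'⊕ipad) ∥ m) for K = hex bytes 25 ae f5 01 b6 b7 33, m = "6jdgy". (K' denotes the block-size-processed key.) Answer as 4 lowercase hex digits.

7299

Key hex bytes 25 ae f5 01 b6 b7 33 is 7 bytes > B = 5, so hash it first: H(key) = 03 66, then zero-pad to 5 bytes: K' = 03 66 00 00 00.
K' ⊕ ipad = 35 50 36 36 36.
Inner input = 35 50 36 36 36 ∥ 36 6a 64 67 79.
Inner hash: even-index sum = 370 mod 256 = 114; odd-index sum = 409 mod 256 = 153 → 72 99.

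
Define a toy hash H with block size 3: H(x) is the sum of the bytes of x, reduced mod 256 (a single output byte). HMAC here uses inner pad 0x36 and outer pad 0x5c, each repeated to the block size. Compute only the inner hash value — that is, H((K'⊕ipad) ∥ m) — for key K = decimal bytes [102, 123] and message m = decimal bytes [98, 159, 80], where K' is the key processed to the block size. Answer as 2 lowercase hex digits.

Key decimal bytes [102, 123] = 66 7b is 2 bytes ≤ B = 3; zero-pad to 3 bytes: K' = 66 7b 00.
K' ⊕ ipad = 50 4d 36.
Inner input = 50 4d 36 ∥ 62 9f 50.
Inner hash: sum = 80+77+54+98+159+80 = 548; mod 256 = 36 → 24.

24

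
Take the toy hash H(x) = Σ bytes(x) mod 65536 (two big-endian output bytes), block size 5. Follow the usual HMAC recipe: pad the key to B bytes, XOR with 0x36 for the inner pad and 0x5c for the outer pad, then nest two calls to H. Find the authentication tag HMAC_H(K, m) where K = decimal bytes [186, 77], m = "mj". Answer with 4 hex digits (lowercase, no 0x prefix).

Key decimal bytes [186, 77] = ba 4d is 2 bytes ≤ B = 5; zero-pad to 5 bytes: K' = ba 4d 00 00 00.
K' ⊕ ipad = 8c 7b 36 36 36.  K' ⊕ opad = e6 11 5c 5c 5c.
Inner input = (K'⊕ipad) ∥ m = 8c 7b 36 36 36 ∥ 6d 6a.
Inner hash: sum = 140+123+54+54+54+109+106 = 640 → 02 80.
Outer input = (K'⊕opad) ∥ inner = e6 11 5c 5c 5c ∥ 02 80.
Outer hash (tag): sum = 230+17+92+92+92+2+128 = 653 → 02 8d.

028d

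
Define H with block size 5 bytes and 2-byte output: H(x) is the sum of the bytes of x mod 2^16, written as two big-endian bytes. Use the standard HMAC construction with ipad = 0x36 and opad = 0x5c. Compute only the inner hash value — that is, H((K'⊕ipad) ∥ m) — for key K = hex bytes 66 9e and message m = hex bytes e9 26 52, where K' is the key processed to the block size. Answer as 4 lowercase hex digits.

02fb

Key hex bytes 66 9e is 2 bytes ≤ B = 5; zero-pad to 5 bytes: K' = 66 9e 00 00 00.
K' ⊕ ipad = 50 a8 36 36 36.
Inner input = 50 a8 36 36 36 ∥ e9 26 52.
Inner hash: sum = 80+168+54+54+54+233+38+82 = 763 → 02 fb.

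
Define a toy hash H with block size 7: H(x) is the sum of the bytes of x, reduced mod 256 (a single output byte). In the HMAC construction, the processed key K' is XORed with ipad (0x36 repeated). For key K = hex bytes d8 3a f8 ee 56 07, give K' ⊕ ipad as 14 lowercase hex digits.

ee0cced8603136

Key hex bytes d8 3a f8 ee 56 07 is 6 bytes ≤ B = 7; zero-pad to 7 bytes: K' = d8 3a f8 ee 56 07 00.
XOR each byte with 0x36: d8⊕36=ee, 3a⊕36=0c, f8⊕36=ce, ee⊕36=d8, 56⊕36=60, 07⊕36=31, 00⊕36=36.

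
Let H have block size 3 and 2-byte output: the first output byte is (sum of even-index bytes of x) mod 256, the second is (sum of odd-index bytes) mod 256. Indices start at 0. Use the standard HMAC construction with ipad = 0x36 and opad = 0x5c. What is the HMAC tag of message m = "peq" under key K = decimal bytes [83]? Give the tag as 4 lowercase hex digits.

Key decimal bytes [83] = 53 is 1 byte ≤ B = 3; zero-pad to 3 bytes: K' = 53 00 00.
K' ⊕ ipad = 65 36 36.  K' ⊕ opad = 0f 5c 5c.
Inner input = (K'⊕ipad) ∥ m = 65 36 36 ∥ 70 65 71.
Inner hash: even-index sum = 256 mod 256 = 0; odd-index sum = 279 mod 256 = 23 → 00 17.
Outer input = (K'⊕opad) ∥ inner = 0f 5c 5c ∥ 00 17.
Outer hash (tag): even-index sum = 130 mod 256 = 130; odd-index sum = 92 mod 256 = 92 → 82 5c.

825c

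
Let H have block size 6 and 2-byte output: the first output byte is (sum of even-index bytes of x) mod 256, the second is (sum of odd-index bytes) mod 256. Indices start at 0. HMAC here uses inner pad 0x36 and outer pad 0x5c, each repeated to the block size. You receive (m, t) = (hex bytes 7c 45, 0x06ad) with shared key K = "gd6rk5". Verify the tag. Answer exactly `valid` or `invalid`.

valid

Key "gd6rk5" = 67 64 36 72 6b 35 is exactly B = 6 bytes: K' = 67 64 36 72 6b 35.
K' ⊕ ipad = 51 52 00 44 5d 03; K' ⊕ opad = 3b 38 6a 2e 37 69.
Inner hash: even-index sum = 298 mod 256 = 42; odd-index sum = 222 mod 256 = 222 → 2a de.
Outer hash (recomputed tag): even-index sum = 262 mod 256 = 6; odd-index sum = 429 mod 256 = 173 → 06 ad.
Recomputed tag = 06ad; claimed = 06ad → match.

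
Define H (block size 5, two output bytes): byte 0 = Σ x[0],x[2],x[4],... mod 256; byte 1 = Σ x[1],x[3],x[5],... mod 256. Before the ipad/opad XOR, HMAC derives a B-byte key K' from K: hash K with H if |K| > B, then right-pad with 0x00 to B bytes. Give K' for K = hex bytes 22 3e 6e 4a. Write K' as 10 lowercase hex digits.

223e6e4a00

Key hex bytes 22 3e 6e 4a is 4 bytes ≤ B = 5; zero-pad to 5 bytes: K' = 22 3e 6e 4a 00.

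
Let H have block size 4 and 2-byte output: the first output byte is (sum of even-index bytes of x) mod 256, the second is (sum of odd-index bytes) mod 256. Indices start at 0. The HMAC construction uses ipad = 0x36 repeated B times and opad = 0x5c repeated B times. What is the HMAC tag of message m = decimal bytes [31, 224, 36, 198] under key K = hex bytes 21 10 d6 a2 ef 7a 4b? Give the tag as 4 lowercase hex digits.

49c2

Key hex bytes 21 10 d6 a2 ef 7a 4b is 7 bytes > B = 4, so hash it first: H(key) = 31 2c, then zero-pad to 4 bytes: K' = 31 2c 00 00.
K' ⊕ ipad = 07 1a 36 36.  K' ⊕ opad = 6d 70 5c 5c.
Inner input = (K'⊕ipad) ∥ m = 07 1a 36 36 ∥ 1f e0 24 c6.
Inner hash: even-index sum = 128 mod 256 = 128; odd-index sum = 502 mod 256 = 246 → 80 f6.
Outer input = (K'⊕opad) ∥ inner = 6d 70 5c 5c ∥ 80 f6.
Outer hash (tag): even-index sum = 329 mod 256 = 73; odd-index sum = 450 mod 256 = 194 → 49 c2.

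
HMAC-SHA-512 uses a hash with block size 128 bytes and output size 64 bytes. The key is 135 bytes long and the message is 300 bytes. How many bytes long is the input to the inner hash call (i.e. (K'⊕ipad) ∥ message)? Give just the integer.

428

Key is 135 > 128 bytes, so it is hashed to 64 bytes then zero-padded to 128: |K'| = 128.
Inner input = (K'⊕ipad) ∥ m → 128 + 300 = 428 bytes.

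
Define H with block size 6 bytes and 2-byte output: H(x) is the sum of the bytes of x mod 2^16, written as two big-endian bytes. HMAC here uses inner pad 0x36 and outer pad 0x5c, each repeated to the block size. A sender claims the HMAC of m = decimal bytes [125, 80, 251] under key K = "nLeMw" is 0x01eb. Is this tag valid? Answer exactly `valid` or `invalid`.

invalid

Key "nLeMw" = 6e 4c 65 4d 77 is 5 bytes ≤ B = 6; zero-pad to 6 bytes: K' = 6e 4c 65 4d 77 00.
K' ⊕ ipad = 58 7a 53 7b 41 36; K' ⊕ opad = 32 10 39 11 2b 5c.
Inner hash: sum = 88+122+83+123+65+54+125+80+251 = 991 → 03 df.
Outer hash (recomputed tag): sum = 50+16+57+17+43+92+3+223 = 501 → 01 f5.
Recomputed tag = 01f5; claimed = 01eb → mismatch.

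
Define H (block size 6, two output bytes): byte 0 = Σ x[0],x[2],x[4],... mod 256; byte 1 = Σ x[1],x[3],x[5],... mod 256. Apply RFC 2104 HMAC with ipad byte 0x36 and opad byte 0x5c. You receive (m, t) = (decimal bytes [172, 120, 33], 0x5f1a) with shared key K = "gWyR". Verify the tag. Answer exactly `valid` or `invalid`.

invalid

Key "gWyR" = 67 57 79 52 is 4 bytes ≤ B = 6; zero-pad to 6 bytes: K' = 67 57 79 52 00 00.
K' ⊕ ipad = 51 61 4f 64 36 36; K' ⊕ opad = 3b 0b 25 0e 5c 5c.
Inner hash: even-index sum = 419 mod 256 = 163; odd-index sum = 371 mod 256 = 115 → a3 73.
Outer hash (recomputed tag): even-index sum = 351 mod 256 = 95; odd-index sum = 232 mod 256 = 232 → 5f e8.
Recomputed tag = 5fe8; claimed = 5f1a → mismatch.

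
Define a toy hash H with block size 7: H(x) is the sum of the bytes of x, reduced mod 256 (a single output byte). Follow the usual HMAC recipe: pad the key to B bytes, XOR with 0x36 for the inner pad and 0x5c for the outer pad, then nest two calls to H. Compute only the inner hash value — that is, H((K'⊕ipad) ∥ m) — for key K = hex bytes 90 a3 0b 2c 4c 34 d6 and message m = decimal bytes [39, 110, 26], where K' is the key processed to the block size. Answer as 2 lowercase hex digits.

Key hex bytes 90 a3 0b 2c 4c 34 d6 is exactly B = 7 bytes: K' = 90 a3 0b 2c 4c 34 d6.
K' ⊕ ipad = a6 95 3d 1a 7a 02 e0.
Inner input = a6 95 3d 1a 7a 02 e0 ∥ 27 6e 1a.
Inner hash: sum = 166+149+61+26+122+2+224+39+110+26 = 925; mod 256 = 157 → 9d.

9d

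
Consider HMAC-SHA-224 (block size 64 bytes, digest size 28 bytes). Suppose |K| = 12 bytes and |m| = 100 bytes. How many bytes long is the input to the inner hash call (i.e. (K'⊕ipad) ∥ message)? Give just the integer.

164

Key is 12 ≤ 64 bytes, zero-padded: |K'| = 64.
Inner input = (K'⊕ipad) ∥ m → 64 + 100 = 164 bytes.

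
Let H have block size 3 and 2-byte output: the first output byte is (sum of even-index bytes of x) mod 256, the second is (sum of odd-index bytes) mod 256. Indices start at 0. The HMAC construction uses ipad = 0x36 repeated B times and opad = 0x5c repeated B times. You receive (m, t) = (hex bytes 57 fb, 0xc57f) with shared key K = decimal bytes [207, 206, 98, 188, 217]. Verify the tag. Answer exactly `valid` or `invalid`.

invalid

Key decimal bytes [207, 206, 98, 188, 217] = cf ce 62 bc d9 is 5 bytes > B = 3, so hash it first: H(key) = 0a 8a, then zero-pad to 3 bytes: K' = 0a 8a 00.
K' ⊕ ipad = 3c bc 36; K' ⊕ opad = 56 d6 5c.
Inner hash: even-index sum = 365 mod 256 = 109; odd-index sum = 275 mod 256 = 19 → 6d 13.
Outer hash (recomputed tag): even-index sum = 197 mod 256 = 197; odd-index sum = 323 mod 256 = 67 → c5 43.
Recomputed tag = c543; claimed = c57f → mismatch.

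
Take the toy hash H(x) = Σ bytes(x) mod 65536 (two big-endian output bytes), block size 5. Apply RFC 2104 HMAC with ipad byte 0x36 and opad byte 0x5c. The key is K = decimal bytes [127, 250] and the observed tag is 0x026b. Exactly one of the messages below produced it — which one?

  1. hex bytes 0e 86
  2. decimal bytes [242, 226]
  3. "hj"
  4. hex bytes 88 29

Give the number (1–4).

Key decimal bytes [127, 250] = 7f fa is 2 bytes ≤ B = 5; zero-pad to 5 bytes: K' = 7f fa 00 00 00.
K' ⊕ ipad = 49 cc 36 36 36; K' ⊕ opad = 23 a6 5c 5c 5c.
m1: inner = H(49 cc 36 36 36 0e 86) = 02 4b; tag = H(23 a6 5c 5c 5c 02 4b) = 022a
m2: inner = H(49 cc 36 36 36 f2 e2) = 03 8b; tag = H(23 a6 5c 5c 5c 03 8b) = 026b ← matches
m3: inner = H(49 cc 36 36 36 68 6a) = 02 89; tag = H(23 a6 5c 5c 5c 02 89) = 0268
m4: inner = H(49 cc 36 36 36 88 29) = 02 68; tag = H(23 a6 5c 5c 5c 02 68) = 0247

2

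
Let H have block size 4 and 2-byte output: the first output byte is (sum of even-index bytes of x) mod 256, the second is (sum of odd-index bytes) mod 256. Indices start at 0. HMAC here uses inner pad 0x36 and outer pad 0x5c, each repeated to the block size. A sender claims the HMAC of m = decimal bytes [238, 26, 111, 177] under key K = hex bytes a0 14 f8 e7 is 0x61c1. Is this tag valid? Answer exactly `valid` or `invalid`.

valid

Key hex bytes a0 14 f8 e7 is exactly B = 4 bytes: K' = a0 14 f8 e7.
K' ⊕ ipad = 96 22 ce d1; K' ⊕ opad = fc 48 a4 bb.
Inner hash: even-index sum = 705 mod 256 = 193; odd-index sum = 446 mod 256 = 190 → c1 be.
Outer hash (recomputed tag): even-index sum = 609 mod 256 = 97; odd-index sum = 449 mod 256 = 193 → 61 c1.
Recomputed tag = 61c1; claimed = 61c1 → match.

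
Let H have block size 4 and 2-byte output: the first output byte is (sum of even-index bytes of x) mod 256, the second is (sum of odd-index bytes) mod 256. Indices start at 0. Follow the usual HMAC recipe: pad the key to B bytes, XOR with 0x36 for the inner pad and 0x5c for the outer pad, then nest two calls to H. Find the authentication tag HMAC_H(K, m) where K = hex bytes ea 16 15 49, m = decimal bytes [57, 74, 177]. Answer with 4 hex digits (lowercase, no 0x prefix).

e848

Key hex bytes ea 16 15 49 is exactly B = 4 bytes: K' = ea 16 15 49.
K' ⊕ ipad = dc 20 23 7f.  K' ⊕ opad = b6 4a 49 15.
Inner input = (K'⊕ipad) ∥ m = dc 20 23 7f ∥ 39 4a b1.
Inner hash: even-index sum = 489 mod 256 = 233; odd-index sum = 233 mod 256 = 233 → e9 e9.
Outer input = (K'⊕opad) ∥ inner = b6 4a 49 15 ∥ e9 e9.
Outer hash (tag): even-index sum = 488 mod 256 = 232; odd-index sum = 328 mod 256 = 72 → e8 48.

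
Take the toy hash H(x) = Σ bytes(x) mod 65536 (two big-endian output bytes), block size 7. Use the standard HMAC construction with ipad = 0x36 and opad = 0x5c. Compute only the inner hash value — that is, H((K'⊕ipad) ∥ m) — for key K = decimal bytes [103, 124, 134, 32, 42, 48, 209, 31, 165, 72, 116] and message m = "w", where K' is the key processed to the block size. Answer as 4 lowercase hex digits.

Key decimal bytes [103, 124, 134, 32, 42, 48, 209, 31, 165, 72, 116] = 67 7c 86 20 2a 30 d1 1f a5 48 74 is 11 bytes > B = 7, so hash it first: H(key) = 04 34, then zero-pad to 7 bytes: K' = 04 34 00 00 00 00 00.
K' ⊕ ipad = 32 02 36 36 36 36 36.
Inner input = 32 02 36 36 36 36 36 ∥ 77.
Inner hash: sum = 50+2+54+54+54+54+54+119 = 441 → 01 b9.

01b9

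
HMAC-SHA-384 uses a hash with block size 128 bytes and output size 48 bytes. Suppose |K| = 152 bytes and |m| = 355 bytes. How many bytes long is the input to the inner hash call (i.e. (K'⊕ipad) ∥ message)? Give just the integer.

Key is 152 > 128 bytes, so it is hashed to 48 bytes then zero-padded to 128: |K'| = 128.
Inner input = (K'⊕ipad) ∥ m → 128 + 355 = 483 bytes.

483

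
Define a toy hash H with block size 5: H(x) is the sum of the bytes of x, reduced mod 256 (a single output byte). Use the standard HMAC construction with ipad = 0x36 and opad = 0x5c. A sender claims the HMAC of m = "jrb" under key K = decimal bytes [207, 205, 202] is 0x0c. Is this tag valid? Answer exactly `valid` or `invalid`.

valid

Key decimal bytes [207, 205, 202] = cf cd ca is 3 bytes ≤ B = 5; zero-pad to 5 bytes: K' = cf cd ca 00 00.
K' ⊕ ipad = f9 fb fc 36 36; K' ⊕ opad = 93 91 96 5c 5c.
Inner hash: sum = 249+251+252+54+54+106+114+98 = 1178; mod 256 = 154 → 9a.
Outer hash (recomputed tag): sum = 147+145+150+92+92+154 = 780; mod 256 = 12 → 0c.
Recomputed tag = 0c; claimed = 0c → match.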